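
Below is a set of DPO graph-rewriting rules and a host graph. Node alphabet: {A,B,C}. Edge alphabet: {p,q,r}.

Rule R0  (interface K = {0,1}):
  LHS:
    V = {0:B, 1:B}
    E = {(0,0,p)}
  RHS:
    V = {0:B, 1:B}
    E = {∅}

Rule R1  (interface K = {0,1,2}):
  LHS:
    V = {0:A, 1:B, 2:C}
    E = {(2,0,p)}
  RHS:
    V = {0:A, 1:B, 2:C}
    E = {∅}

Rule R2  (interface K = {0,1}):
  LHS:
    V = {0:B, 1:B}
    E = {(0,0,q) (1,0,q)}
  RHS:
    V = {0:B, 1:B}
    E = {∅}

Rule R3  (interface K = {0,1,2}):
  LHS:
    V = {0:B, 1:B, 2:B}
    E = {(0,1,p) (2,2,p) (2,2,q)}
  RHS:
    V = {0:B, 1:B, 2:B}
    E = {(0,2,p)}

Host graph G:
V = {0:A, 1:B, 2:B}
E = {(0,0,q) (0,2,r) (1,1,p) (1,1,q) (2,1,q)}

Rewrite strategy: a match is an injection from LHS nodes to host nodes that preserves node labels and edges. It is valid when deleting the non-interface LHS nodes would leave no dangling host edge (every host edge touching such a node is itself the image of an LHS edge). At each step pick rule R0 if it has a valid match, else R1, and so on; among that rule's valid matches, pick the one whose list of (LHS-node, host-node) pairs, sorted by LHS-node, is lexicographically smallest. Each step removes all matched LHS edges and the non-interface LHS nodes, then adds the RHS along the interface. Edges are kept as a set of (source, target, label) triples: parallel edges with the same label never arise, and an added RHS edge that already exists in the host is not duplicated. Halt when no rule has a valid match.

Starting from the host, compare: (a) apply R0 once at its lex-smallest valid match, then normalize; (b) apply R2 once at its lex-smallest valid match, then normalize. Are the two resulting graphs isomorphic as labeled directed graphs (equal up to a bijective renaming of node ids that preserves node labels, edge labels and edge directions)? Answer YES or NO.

Answer: YES

Derivation:
branch R0-first: apply at {0↦1, 1↦2} → |E|=4, then 1 more step(s) → NF |V|=3 |E|=2 V={0:A, 1:B, 2:B} E=0-q->0 0-r->2
branch R2-first: apply at {0↦1, 1↦2} → |E|=3, then 1 more step(s) → NF |V|=3 |E|=2 V={0:A, 1:B, 2:B} E=0-q->0 0-r->2
graphs isomorphic (equal up to label-preserving node renaming)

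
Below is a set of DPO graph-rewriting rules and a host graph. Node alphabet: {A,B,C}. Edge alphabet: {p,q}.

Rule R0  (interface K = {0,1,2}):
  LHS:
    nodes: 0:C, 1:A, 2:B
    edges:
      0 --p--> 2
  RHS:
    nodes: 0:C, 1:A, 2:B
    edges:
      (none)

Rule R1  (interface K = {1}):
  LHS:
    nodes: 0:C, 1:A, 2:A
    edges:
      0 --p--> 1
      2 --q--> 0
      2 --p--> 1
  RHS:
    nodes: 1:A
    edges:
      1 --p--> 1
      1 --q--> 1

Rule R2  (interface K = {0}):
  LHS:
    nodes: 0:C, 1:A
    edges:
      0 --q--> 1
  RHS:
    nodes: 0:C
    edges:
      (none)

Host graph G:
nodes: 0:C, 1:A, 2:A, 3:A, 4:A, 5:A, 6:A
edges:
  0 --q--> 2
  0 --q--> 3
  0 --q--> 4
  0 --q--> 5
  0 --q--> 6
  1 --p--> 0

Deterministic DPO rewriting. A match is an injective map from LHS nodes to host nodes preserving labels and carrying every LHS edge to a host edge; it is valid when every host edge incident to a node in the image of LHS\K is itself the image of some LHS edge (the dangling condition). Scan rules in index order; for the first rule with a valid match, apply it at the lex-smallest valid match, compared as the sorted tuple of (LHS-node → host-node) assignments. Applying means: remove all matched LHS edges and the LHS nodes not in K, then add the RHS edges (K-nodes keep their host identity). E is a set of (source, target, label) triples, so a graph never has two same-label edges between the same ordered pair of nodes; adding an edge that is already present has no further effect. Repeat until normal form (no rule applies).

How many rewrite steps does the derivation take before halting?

start.  V:7 E:6  edges: 0-q->2 0-q->3 0-q->4 0-q->5 0-q->6 1-p->0
1. fire R2 via {0↦0, 1↦2}  →  V:6 E:5  edges: 0-q->3 0-q->4 0-q->5 0-q->6 1-p->0
2. fire R2 via {0↦0, 1↦3}  →  V:5 E:4  edges: 0-q->4 0-q->5 0-q->6 1-p->0
3. fire R2 via {0↦0, 1↦4}  →  V:4 E:3  edges: 0-q->5 0-q->6 1-p->0
4. fire R2 via {0↦0, 1↦5}  →  V:3 E:2  edges: 0-q->6 1-p->0
5. fire R2 via {0↦0, 1↦6}  →  V:2 E:1  edges: 1-p->0
halt: no rule applies after step 5

Answer: 5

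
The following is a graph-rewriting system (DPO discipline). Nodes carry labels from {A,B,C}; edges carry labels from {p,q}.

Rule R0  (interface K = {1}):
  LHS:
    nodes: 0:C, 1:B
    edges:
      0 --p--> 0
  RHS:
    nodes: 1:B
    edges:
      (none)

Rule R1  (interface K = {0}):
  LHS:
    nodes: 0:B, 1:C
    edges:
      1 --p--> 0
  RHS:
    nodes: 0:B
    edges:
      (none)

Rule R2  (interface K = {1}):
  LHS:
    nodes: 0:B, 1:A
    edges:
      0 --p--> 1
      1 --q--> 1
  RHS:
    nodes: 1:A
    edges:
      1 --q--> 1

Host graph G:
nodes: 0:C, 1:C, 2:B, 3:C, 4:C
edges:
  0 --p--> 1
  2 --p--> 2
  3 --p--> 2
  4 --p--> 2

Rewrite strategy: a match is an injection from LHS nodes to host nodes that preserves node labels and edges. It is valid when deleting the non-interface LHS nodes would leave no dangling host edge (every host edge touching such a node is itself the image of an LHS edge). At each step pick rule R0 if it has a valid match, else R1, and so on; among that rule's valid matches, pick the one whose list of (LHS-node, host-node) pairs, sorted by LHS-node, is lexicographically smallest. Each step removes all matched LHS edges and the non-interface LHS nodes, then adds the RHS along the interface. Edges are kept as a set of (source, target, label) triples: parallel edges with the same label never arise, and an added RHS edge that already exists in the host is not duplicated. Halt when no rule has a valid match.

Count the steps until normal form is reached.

initial: |V|=5 |E|=4  E = 0-p->1 2-p->2 3-p->2 4-p->2
step 1: apply R1 at {0↦2, 1↦3}  → |V|=4 |E|=3  E = 0-p->1 2-p->2 4-p->2
step 2: apply R1 at {0↦2, 1↦4}  → |V|=3 |E|=2  E = 0-p->1 2-p->2
final graph: no rule applies after step 2

Answer: 2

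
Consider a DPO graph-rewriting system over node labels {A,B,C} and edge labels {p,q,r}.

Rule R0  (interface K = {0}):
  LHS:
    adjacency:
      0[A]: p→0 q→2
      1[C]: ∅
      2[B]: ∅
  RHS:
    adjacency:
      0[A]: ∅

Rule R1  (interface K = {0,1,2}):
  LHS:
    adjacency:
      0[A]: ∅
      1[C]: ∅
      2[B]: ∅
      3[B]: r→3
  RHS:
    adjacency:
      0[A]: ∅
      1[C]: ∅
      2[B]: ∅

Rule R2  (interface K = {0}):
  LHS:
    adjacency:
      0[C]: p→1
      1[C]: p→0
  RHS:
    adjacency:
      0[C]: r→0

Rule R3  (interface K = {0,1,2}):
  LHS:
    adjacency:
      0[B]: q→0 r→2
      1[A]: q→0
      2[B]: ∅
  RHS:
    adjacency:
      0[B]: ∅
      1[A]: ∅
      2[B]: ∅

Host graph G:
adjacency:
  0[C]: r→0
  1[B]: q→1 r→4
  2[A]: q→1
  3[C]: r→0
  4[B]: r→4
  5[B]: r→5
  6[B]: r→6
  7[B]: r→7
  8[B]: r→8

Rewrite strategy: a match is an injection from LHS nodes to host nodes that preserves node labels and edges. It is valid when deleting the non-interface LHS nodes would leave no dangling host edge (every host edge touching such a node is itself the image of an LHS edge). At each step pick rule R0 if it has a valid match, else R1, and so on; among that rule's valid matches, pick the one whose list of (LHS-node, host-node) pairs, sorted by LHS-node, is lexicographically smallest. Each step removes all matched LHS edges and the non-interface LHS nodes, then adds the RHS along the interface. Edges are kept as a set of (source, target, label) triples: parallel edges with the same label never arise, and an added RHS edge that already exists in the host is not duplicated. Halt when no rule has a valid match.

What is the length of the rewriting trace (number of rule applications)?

Answer: 6

Derivation:
[0] host  ⇒  9 nodes, 10 edges  {0-r->0 1-q->1 1-r->4 2-q->1 3-r->0 4-r->4 5-r->5 6-r->6 7-r->7 8-r->8}
[1] R1 @ {0↦2, 1↦0, 2↦1, 3↦5}  ⇒  8 nodes, 9 edges  {0-r->0 1-q->1 1-r->4 2-q->1 3-r->0 4-r->4 6-r->6 7-r->7 8-r->8}
[2] R1 @ {0↦2, 1↦0, 2↦1, 3↦6}  ⇒  7 nodes, 8 edges  {0-r->0 1-q->1 1-r->4 2-q->1 3-r->0 4-r->4 7-r->7 8-r->8}
[3] R1 @ {0↦2, 1↦0, 2↦1, 3↦7}  ⇒  6 nodes, 7 edges  {0-r->0 1-q->1 1-r->4 2-q->1 3-r->0 4-r->4 8-r->8}
[4] R1 @ {0↦2, 1↦0, 2↦1, 3↦8}  ⇒  5 nodes, 6 edges  {0-r->0 1-q->1 1-r->4 2-q->1 3-r->0 4-r->4}
[5] R3 @ {0↦1, 1↦2, 2↦4}  ⇒  5 nodes, 3 edges  {0-r->0 3-r->0 4-r->4}
[6] R1 @ {0↦2, 1↦0, 2↦1, 3↦4}  ⇒  4 nodes, 2 edges  {0-r->0 3-r->0}
normal form: no rule applies after step 6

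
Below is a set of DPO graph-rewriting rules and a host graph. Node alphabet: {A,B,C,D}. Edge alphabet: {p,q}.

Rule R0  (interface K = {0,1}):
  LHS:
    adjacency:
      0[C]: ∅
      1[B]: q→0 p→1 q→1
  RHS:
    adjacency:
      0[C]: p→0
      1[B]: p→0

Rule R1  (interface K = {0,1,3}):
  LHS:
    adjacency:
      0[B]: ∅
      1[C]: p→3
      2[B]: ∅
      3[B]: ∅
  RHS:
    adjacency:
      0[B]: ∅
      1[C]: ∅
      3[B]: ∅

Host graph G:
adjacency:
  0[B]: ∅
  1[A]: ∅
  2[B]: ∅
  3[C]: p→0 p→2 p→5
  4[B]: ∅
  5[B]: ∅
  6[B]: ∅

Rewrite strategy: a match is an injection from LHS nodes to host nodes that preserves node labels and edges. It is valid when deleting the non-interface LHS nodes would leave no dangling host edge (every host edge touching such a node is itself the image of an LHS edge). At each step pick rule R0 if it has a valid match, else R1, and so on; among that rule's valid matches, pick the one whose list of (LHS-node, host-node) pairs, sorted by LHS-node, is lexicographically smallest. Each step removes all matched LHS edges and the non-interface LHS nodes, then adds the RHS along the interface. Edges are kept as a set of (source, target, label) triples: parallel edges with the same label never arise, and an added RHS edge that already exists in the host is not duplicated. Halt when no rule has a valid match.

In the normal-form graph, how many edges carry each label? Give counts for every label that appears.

Answer: (no edges)

Steps:
[0] host  ⇒  7 nodes, 3 edges  {3-p->0 3-p->2 3-p->5}
[1] R1 @ {0↦0, 1↦3, 2↦4, 3↦2}  ⇒  6 nodes, 2 edges  {3-p->0 3-p->5}
[2] R1 @ {0↦0, 1↦3, 2↦2, 3↦5}  ⇒  5 nodes, 1 edges  {3-p->0}
[3] R1 @ {0↦5, 1↦3, 2↦6, 3↦0}  ⇒  4 nodes, 0 edges  {∅}
normal form: no rule applies after step 3
NF edges: []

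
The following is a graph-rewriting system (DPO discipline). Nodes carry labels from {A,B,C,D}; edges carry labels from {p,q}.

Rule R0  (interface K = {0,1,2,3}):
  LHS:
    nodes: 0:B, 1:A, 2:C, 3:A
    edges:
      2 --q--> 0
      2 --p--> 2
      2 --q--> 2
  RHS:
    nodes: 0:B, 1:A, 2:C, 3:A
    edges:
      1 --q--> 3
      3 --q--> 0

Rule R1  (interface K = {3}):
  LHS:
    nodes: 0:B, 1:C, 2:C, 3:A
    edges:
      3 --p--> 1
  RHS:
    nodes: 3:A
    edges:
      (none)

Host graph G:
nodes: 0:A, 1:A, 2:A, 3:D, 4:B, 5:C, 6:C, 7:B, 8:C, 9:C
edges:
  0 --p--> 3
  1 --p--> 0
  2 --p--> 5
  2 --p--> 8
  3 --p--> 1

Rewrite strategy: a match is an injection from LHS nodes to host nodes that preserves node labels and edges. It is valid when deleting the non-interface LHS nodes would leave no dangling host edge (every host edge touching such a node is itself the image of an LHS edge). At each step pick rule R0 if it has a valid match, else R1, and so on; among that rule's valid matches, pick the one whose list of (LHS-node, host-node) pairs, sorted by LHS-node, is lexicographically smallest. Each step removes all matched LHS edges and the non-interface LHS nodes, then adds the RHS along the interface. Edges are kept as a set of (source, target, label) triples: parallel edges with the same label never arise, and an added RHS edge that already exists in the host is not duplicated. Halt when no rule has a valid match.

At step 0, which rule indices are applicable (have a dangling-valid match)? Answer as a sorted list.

Answer: [R1]

Rewrite trace:
R0: no valid match — LHS pattern not found
R1: 8 valid matches — {0↦4, 1↦5, 2↦6, 3↦2}, {0↦4, 1↦5, 2↦9, 3↦2}, {0↦4, 1↦8, 2↦6, 3↦2} (+5 more)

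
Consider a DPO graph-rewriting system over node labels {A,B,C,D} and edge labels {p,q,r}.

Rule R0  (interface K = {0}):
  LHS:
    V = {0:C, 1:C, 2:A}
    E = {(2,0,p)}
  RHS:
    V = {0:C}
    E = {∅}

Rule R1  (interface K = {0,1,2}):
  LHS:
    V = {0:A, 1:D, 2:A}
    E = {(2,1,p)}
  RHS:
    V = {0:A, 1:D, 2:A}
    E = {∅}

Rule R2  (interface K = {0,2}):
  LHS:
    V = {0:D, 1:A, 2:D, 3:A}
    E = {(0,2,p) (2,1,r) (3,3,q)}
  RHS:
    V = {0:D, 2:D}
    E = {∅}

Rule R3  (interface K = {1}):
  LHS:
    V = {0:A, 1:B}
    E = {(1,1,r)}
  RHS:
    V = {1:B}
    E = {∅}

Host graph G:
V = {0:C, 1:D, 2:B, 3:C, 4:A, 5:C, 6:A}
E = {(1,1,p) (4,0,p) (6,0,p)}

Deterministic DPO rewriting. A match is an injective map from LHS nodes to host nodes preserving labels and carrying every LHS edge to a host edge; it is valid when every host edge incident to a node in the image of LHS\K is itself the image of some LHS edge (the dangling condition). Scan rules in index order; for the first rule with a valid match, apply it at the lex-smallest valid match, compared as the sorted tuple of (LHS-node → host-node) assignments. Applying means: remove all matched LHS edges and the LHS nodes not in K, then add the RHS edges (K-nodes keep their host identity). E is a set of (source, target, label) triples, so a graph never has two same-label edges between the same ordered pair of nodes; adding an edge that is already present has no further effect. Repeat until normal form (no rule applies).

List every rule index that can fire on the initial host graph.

Answer: [R0]

Rewrite trace:
R0: 4 valid matches — {0↦0, 1↦3, 2↦4}, {0↦0, 1↦3, 2↦6}, {0↦0, 1↦5, 2↦4} (+1 more)
R1: no valid match — LHS pattern not found
R2: no valid match — LHS pattern not found
R3: no valid match — LHS pattern not found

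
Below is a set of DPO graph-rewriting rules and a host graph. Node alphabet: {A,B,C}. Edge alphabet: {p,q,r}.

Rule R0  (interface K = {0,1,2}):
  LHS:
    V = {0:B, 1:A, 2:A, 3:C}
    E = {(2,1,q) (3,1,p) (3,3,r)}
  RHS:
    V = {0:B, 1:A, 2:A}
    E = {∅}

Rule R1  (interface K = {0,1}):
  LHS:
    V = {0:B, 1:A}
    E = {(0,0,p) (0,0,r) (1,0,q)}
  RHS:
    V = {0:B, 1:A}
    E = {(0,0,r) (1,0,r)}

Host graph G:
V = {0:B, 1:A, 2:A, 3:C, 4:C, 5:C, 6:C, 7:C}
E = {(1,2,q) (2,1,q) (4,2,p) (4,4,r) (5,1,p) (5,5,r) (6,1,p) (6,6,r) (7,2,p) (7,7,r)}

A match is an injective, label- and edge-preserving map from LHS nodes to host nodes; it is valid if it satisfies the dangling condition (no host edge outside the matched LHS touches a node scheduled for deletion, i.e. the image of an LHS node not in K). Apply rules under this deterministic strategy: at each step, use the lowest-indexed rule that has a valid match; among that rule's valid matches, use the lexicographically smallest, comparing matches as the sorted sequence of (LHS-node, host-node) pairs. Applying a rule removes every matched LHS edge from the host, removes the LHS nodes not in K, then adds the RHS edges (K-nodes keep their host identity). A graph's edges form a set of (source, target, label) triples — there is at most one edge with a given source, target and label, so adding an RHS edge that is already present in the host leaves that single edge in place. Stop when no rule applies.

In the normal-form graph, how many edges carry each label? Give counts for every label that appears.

Answer: p:2 r:2

Derivation:
start.  V:8 E:10  edges: 1-q->2 2-q->1 4-p->2 4-r->4 5-p->1 5-r->5 6-p->1 6-r->6 7-p->2 7-r->7
1. fire R0 via {0↦0, 1↦1, 2↦2, 3↦5}  →  V:7 E:7  edges: 1-q->2 4-p->2 4-r->4 6-p->1 6-r->6 7-p->2 7-r->7
2. fire R0 via {0↦0, 1↦2, 2↦1, 3↦4}  →  V:6 E:4  edges: 6-p->1 6-r->6 7-p->2 7-r->7
final graph: no rule applies after step 2
NF edges: [(6, 1, 'p'), (6, 6, 'r'), (7, 2, 'p'), (7, 7, 'r')]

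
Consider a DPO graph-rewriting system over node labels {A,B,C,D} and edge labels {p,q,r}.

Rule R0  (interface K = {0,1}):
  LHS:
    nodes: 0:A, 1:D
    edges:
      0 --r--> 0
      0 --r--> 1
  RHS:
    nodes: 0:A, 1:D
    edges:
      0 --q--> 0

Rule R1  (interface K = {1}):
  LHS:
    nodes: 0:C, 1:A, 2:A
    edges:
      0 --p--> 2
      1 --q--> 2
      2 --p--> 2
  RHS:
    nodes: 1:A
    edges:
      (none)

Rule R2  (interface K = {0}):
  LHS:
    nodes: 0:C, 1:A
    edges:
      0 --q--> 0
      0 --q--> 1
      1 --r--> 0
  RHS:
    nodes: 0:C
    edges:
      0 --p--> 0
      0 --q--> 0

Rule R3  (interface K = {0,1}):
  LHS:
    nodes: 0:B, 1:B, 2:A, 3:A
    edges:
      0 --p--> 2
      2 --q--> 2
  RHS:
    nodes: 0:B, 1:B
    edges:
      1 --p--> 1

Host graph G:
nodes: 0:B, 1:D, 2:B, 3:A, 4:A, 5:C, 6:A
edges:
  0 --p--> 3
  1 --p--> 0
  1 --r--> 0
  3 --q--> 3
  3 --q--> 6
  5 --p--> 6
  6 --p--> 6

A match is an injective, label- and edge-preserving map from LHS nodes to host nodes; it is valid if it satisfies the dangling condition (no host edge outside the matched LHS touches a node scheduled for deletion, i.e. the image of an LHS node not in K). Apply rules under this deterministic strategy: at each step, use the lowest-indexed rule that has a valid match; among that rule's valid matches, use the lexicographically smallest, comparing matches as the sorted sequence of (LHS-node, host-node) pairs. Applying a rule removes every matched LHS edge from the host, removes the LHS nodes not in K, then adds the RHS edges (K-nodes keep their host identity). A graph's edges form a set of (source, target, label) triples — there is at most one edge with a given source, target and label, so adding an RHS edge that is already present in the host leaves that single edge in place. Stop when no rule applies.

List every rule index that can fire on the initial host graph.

R0: no valid match — LHS pattern not found
R1: 1 valid match — {0↦5, 1↦3, 2↦6}
R2: no valid match — LHS pattern not found
R3: no valid match — 2 raw matches, all fail dangling condition

Answer: [R1]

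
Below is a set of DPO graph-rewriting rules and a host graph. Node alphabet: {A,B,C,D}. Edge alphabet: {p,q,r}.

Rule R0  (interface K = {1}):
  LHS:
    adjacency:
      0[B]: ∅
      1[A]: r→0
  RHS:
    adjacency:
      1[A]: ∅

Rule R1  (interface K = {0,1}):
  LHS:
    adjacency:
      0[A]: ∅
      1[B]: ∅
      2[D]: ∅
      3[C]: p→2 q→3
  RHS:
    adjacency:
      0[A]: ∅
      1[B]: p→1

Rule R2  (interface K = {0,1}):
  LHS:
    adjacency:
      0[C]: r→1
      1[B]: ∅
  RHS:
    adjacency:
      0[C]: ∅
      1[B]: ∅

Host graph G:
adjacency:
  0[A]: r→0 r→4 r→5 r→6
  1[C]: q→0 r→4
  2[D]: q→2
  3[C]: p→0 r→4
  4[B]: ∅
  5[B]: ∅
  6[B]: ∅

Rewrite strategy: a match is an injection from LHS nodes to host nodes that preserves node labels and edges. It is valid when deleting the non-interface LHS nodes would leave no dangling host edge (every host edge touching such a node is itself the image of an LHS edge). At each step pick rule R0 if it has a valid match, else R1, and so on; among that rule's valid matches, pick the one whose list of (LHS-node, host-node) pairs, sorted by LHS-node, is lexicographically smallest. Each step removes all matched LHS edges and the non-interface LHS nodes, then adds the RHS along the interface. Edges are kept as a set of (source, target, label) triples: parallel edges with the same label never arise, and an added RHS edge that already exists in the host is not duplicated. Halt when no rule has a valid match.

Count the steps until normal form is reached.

[0] host  ⇒  7 nodes, 9 edges  {0-r->0 0-r->4 0-r->5 0-r->6 1-q->0 1-r->4 2-q->2 3-p->0 3-r->4}
[1] R0 @ {0↦5, 1↦0}  ⇒  6 nodes, 8 edges  {0-r->0 0-r->4 0-r->6 1-q->0 1-r->4 2-q->2 3-p->0 3-r->4}
[2] R0 @ {0↦6, 1↦0}  ⇒  5 nodes, 7 edges  {0-r->0 0-r->4 1-q->0 1-r->4 2-q->2 3-p->0 3-r->4}
[3] R2 @ {0↦1, 1↦4}  ⇒  5 nodes, 6 edges  {0-r->0 0-r->4 1-q->0 2-q->2 3-p->0 3-r->4}
[4] R2 @ {0↦3, 1↦4}  ⇒  5 nodes, 5 edges  {0-r->0 0-r->4 1-q->0 2-q->2 3-p->0}
[5] R0 @ {0↦4, 1↦0}  ⇒  4 nodes, 4 edges  {0-r->0 1-q->0 2-q->2 3-p->0}
halt: no rule applies after step 5

Answer: 5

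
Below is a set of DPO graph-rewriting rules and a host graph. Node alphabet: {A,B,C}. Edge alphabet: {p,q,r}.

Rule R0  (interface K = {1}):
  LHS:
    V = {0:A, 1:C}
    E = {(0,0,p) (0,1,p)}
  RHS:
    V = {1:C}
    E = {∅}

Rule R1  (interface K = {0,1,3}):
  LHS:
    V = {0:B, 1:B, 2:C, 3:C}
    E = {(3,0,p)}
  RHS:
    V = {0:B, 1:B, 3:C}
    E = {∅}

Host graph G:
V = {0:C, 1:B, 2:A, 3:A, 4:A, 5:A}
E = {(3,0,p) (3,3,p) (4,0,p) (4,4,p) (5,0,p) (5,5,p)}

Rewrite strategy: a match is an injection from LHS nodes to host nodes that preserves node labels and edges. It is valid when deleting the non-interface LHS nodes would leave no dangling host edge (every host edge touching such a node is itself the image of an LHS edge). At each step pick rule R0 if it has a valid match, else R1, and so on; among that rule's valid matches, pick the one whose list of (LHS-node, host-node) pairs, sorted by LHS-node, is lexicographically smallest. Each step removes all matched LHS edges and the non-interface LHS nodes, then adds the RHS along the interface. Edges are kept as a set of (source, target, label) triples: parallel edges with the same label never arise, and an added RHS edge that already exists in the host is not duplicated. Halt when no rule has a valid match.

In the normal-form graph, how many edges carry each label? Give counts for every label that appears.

Answer: (no edges)

Steps:
[0] host  ⇒  6 nodes, 6 edges  {3-p->0 3-p->3 4-p->0 4-p->4 5-p->0 5-p->5}
[1] R0 @ {0↦3, 1↦0}  ⇒  5 nodes, 4 edges  {4-p->0 4-p->4 5-p->0 5-p->5}
[2] R0 @ {0↦4, 1↦0}  ⇒  4 nodes, 2 edges  {5-p->0 5-p->5}
[3] R0 @ {0↦5, 1↦0}  ⇒  3 nodes, 0 edges  {∅}
final graph: no rule applies after step 3
NF edges: []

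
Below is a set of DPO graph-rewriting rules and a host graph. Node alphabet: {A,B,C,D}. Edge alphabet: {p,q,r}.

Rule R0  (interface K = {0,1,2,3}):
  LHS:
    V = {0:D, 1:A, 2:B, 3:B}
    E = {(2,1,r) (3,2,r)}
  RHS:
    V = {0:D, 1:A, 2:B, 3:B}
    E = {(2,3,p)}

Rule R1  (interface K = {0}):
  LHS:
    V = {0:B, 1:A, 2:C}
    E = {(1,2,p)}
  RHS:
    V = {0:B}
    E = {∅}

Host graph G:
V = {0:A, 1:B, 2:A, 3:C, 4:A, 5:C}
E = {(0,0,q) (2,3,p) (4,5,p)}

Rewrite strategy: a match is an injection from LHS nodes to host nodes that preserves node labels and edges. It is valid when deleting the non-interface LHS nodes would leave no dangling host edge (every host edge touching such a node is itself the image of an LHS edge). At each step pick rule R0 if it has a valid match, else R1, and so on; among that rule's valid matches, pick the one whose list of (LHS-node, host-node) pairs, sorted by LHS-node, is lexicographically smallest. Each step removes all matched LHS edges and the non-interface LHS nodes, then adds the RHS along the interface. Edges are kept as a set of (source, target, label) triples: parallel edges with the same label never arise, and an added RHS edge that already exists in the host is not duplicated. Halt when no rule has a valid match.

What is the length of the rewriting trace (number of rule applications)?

Answer: 2

Derivation:
initial: |V|=6 |E|=3  E = 0-q->0 2-p->3 4-p->5
step 1: apply R1 at {0↦1, 1↦2, 2↦3}  → |V|=4 |E|=2  E = 0-q->0 4-p->5
step 2: apply R1 at {0↦1, 1↦4, 2↦5}  → |V|=2 |E|=1  E = 0-q->0
final graph: no rule applies after step 2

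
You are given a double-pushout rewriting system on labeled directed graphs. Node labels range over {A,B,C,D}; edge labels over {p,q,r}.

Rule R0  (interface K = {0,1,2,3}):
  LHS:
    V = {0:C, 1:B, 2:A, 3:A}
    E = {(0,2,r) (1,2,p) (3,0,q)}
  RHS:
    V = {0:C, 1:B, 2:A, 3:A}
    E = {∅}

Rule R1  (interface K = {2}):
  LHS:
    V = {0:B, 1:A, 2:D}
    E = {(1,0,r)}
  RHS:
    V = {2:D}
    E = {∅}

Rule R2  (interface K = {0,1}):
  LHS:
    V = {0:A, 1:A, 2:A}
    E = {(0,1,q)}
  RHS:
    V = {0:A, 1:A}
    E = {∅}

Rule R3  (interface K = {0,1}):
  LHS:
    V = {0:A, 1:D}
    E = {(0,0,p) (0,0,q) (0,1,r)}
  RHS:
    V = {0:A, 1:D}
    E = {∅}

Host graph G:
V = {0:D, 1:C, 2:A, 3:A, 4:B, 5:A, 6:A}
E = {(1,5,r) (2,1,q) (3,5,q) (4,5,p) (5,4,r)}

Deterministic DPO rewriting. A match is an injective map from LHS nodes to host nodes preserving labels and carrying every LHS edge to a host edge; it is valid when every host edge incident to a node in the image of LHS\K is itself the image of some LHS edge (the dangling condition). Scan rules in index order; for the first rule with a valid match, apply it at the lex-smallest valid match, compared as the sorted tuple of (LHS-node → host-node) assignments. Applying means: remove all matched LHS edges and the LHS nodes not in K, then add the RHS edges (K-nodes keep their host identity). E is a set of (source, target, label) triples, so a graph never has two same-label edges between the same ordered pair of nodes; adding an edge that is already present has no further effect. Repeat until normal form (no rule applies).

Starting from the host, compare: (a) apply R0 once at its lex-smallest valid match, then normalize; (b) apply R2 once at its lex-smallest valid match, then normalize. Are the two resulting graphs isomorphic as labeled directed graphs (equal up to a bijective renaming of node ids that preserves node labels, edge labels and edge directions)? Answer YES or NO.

Answer: YES

Rewrite trace:
branch R0-first: apply at {0↦1, 1↦4, 2↦5, 3↦2} → |E|=2, then 2 more step(s) → NF |V|=4 |E|=0 V={0:D, 1:C, 3:A, 6:A} E=∅
branch R2-first: apply at {0↦3, 1↦5, 2↦6} → |E|=4, then 2 more step(s) → NF |V|=4 |E|=0 V={0:D, 1:C, 2:A, 3:A} E=∅
graphs isomorphic (equal up to label-preserving node renaming)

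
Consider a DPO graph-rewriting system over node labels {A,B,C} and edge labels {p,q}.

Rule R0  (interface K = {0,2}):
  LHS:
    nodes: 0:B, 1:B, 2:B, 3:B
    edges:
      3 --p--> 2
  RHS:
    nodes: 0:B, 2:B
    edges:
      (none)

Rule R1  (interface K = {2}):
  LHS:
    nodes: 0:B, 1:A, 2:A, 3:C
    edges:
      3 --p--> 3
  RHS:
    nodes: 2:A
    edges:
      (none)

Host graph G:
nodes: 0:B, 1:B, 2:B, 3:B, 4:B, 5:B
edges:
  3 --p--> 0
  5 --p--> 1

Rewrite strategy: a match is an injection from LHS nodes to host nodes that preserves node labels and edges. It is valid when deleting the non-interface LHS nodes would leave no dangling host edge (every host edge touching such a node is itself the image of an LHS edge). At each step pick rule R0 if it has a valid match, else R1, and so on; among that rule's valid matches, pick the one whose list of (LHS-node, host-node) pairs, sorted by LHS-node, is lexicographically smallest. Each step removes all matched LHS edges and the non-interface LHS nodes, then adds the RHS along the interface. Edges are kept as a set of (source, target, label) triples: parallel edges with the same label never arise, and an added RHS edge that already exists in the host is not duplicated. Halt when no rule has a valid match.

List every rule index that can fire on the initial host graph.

Answer: [R0]

Steps:
R0: 12 valid matches — {0↦0, 1↦2, 2↦1, 3↦5}, {0↦0, 1↦4, 2↦1, 3↦5}, {0↦1, 1↦2, 2↦0, 3↦3} (+9 more)
R1: no valid match — LHS pattern not found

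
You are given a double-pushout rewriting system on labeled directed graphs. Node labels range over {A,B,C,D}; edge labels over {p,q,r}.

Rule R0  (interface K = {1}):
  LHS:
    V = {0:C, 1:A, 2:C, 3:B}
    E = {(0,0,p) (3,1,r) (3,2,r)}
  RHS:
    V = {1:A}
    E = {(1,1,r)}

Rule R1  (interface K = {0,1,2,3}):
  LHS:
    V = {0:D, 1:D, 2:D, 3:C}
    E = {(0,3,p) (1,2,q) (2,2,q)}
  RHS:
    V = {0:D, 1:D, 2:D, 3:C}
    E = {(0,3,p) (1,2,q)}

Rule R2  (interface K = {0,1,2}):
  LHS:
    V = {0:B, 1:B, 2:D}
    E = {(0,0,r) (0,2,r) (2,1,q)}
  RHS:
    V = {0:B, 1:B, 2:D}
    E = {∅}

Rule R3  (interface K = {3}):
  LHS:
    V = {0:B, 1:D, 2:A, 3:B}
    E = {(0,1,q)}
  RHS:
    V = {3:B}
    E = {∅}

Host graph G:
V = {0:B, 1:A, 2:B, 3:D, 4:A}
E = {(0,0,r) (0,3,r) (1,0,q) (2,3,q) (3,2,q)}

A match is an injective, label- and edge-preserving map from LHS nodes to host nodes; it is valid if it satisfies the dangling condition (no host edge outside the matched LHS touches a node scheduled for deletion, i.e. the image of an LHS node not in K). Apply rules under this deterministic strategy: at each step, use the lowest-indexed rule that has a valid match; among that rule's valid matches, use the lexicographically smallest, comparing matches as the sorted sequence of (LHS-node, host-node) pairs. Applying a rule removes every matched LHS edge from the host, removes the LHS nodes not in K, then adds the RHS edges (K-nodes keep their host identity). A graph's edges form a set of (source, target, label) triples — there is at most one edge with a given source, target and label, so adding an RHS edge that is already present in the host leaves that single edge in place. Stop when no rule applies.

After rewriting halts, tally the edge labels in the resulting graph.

[0] host  ⇒  5 nodes, 5 edges  {0-r->0 0-r->3 1-q->0 2-q->3 3-q->2}
[1] R2 @ {0↦0, 1↦2, 2↦3}  ⇒  5 nodes, 2 edges  {1-q->0 2-q->3}
[2] R3 @ {0↦2, 1↦3, 2↦4, 3↦0}  ⇒  2 nodes, 1 edges  {1-q->0}
normal form: no rule applies after step 2
NF edges: [(1, 0, 'q')]

Answer: q:1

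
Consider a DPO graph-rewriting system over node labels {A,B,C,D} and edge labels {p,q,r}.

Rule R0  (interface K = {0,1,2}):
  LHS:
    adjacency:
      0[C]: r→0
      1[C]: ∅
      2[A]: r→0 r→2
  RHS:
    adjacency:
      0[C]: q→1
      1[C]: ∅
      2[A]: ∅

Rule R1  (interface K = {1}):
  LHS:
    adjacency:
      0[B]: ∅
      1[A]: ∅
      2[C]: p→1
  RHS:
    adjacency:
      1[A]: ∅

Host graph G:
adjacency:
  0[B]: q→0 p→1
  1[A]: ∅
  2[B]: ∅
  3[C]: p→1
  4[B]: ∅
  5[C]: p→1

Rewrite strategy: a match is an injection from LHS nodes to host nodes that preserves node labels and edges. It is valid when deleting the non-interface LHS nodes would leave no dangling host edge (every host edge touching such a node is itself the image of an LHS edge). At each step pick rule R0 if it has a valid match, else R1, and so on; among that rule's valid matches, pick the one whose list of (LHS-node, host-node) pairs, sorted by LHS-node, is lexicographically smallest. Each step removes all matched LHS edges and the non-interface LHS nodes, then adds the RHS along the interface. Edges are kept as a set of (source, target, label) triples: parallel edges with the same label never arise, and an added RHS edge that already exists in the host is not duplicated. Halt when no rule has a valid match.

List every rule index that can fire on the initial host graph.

R0: no valid match — LHS pattern not found
R1: 4 valid matches — {0↦2, 1↦1, 2↦3}, {0↦2, 1↦1, 2↦5}, {0↦4, 1↦1, 2↦3} (+1 more)

Answer: [R1]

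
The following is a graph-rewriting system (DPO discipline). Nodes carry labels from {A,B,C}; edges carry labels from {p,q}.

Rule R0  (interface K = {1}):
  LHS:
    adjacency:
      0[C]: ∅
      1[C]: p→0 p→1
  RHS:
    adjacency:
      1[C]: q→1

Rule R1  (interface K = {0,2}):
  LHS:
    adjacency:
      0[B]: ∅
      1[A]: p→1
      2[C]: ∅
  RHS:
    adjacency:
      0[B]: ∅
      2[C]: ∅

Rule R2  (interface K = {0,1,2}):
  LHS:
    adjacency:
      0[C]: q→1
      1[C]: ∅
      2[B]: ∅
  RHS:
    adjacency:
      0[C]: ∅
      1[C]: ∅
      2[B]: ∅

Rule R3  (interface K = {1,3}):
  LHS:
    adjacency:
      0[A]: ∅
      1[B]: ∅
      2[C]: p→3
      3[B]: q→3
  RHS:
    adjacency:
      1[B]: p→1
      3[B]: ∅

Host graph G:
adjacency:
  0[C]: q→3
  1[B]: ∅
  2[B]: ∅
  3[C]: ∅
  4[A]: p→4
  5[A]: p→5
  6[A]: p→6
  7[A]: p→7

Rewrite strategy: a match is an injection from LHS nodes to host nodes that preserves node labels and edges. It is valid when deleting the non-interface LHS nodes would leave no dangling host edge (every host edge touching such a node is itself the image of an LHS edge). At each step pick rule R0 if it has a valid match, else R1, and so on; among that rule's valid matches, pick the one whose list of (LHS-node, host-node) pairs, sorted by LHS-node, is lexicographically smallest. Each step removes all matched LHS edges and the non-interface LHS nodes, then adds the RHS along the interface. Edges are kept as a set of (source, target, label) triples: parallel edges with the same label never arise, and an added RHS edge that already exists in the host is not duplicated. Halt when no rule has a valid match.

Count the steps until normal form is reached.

Answer: 5

Steps:
initial: |V|=8 |E|=5  E = 0-q->3 4-p->4 5-p->5 6-p->6 7-p->7
step 1: apply R1 at {0↦1, 1↦4, 2↦0}  → |V|=7 |E|=4  E = 0-q->3 5-p->5 6-p->6 7-p->7
step 2: apply R1 at {0↦1, 1↦5, 2↦0}  → |V|=6 |E|=3  E = 0-q->3 6-p->6 7-p->7
step 3: apply R1 at {0↦1, 1↦6, 2↦0}  → |V|=5 |E|=2  E = 0-q->3 7-p->7
step 4: apply R1 at {0↦1, 1↦7, 2↦0}  → |V|=4 |E|=1  E = 0-q->3
step 5: apply R2 at {0↦0, 1↦3, 2↦1}  → |V|=4 |E|=0  E = ∅
normal form: no rule applies after step 5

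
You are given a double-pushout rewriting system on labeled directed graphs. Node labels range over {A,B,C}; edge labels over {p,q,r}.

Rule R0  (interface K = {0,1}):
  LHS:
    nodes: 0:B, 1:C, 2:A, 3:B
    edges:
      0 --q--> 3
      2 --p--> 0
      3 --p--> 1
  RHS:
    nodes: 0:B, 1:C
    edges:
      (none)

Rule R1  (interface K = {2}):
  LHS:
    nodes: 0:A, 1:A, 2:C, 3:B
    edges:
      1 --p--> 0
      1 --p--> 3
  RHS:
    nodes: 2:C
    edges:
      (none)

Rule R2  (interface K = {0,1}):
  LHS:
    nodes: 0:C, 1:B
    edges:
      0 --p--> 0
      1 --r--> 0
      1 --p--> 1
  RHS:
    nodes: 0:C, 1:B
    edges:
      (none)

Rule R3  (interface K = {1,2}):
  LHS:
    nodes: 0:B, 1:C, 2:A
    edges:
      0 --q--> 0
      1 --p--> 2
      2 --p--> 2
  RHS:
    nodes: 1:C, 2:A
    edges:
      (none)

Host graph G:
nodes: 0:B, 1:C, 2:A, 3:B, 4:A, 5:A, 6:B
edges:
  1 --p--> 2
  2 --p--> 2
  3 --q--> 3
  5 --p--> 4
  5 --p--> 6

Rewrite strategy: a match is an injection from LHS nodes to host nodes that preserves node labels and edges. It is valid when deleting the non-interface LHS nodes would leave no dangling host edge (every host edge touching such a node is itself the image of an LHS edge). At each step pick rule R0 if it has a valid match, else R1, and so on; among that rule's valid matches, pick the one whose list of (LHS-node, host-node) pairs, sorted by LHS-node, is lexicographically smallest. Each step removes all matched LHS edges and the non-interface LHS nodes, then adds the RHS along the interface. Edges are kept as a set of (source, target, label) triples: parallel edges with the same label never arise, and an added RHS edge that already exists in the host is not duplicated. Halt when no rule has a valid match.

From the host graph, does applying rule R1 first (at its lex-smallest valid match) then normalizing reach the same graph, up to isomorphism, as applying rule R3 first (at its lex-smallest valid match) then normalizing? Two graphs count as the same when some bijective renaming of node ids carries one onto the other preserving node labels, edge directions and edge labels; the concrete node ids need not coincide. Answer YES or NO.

branch R1-first: apply at {0↦4, 1↦5, 2↦1, 3↦6} → |E|=3, then 1 more step(s) → NF |V|=3 |E|=0 V={0:B, 1:C, 2:A} E=∅
branch R3-first: apply at {0↦3, 1↦1, 2↦2} → |E|=2, then 1 more step(s) → NF |V|=3 |E|=0 V={0:B, 1:C, 2:A} E=∅
graphs isomorphic (equal up to label-preserving node renaming)

Answer: YES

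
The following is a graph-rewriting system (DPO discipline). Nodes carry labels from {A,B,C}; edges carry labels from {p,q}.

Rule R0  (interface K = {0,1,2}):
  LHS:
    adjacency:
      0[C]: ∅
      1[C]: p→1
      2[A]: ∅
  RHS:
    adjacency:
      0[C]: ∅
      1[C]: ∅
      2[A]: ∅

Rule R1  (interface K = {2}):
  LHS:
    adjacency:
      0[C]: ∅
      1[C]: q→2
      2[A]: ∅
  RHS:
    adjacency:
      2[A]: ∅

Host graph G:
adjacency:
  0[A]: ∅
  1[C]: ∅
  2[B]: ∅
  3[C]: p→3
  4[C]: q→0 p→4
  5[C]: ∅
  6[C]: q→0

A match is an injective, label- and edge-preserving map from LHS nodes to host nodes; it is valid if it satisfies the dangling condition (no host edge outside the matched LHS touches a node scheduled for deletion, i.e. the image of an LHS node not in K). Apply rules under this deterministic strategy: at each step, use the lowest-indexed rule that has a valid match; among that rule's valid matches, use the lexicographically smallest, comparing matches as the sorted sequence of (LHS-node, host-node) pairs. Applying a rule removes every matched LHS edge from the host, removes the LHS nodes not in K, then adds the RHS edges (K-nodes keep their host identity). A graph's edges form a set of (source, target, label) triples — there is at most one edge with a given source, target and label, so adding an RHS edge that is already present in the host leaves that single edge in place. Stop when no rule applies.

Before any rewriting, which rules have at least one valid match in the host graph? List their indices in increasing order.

Answer: [R0,R1]

Steps:
R0: 8 valid matches — {0↦1, 1↦3, 2↦0}, {0↦1, 1↦4, 2↦0}, {0↦3, 1↦4, 2↦0} (+5 more)
R1: 2 valid matches — {0↦1, 1↦6, 2↦0}, {0↦5, 1↦6, 2↦0}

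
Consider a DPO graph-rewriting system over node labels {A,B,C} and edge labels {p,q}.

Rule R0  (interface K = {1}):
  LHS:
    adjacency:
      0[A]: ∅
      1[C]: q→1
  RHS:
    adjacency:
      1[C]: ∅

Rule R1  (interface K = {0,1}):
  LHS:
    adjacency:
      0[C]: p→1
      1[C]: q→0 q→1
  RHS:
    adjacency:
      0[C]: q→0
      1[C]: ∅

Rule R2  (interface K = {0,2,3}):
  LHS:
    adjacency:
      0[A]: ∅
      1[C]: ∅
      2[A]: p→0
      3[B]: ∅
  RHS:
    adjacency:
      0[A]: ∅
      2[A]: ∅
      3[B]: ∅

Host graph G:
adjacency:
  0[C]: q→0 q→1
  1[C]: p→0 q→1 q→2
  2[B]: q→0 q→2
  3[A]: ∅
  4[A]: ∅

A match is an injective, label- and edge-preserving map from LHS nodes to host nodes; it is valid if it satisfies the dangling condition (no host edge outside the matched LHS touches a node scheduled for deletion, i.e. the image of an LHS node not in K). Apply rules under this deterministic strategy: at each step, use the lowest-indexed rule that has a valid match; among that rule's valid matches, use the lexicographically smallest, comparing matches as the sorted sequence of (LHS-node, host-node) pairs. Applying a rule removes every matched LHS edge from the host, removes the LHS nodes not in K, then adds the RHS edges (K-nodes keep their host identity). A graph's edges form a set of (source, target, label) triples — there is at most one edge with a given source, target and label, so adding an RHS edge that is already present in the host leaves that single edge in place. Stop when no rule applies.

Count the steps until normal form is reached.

Answer: 2

Rewrite trace:
[0] host  ⇒  5 nodes, 7 edges  {0-q->0 0-q->1 1-p->0 1-q->1 1-q->2 2-q->0 2-q->2}
[1] R0 @ {0↦3, 1↦0}  ⇒  4 nodes, 6 edges  {0-q->1 1-p->0 1-q->1 1-q->2 2-q->0 2-q->2}
[2] R0 @ {0↦4, 1↦1}  ⇒  3 nodes, 5 edges  {0-q->1 1-p->0 1-q->2 2-q->0 2-q->2}
halt: no rule applies after step 2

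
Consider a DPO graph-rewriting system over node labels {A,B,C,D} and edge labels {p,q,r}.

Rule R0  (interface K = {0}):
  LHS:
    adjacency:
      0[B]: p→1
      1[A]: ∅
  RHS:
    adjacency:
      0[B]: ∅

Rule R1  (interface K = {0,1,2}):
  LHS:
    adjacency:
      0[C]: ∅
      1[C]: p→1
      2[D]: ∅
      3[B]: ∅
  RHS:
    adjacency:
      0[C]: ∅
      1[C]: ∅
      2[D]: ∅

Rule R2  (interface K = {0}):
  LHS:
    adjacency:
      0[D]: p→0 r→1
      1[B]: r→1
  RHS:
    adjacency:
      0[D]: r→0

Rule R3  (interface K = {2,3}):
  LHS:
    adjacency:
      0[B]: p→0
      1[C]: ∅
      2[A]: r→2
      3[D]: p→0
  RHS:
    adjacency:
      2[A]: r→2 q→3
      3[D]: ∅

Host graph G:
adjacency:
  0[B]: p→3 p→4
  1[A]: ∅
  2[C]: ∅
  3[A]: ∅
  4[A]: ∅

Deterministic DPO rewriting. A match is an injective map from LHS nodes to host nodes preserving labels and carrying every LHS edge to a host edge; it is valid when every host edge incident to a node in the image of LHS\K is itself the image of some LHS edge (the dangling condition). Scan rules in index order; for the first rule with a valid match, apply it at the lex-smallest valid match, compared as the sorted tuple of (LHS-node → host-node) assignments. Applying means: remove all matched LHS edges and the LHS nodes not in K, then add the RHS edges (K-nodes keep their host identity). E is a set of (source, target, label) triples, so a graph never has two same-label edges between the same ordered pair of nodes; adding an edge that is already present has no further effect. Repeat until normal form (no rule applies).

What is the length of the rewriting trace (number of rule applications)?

start.  V:5 E:2  edges: 0-p->3 0-p->4
1. fire R0 via {0↦0, 1↦3}  →  V:4 E:1  edges: 0-p->4
2. fire R0 via {0↦0, 1↦4}  →  V:3 E:0  edges: ∅
normal form: no rule applies after step 2

Answer: 2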